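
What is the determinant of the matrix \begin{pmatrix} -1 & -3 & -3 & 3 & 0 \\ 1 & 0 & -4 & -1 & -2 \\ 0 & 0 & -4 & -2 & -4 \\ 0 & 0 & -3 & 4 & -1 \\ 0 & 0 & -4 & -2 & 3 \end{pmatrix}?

The matrix is block upper-triangular with a 2×2 block and a 3×3 block on the diagonal, so its determinant equals the product of the determinants of the diagonal blocks.
det of the 2×2 block = 3
det of the 3×3 block = -154
det = (3)·(-154) = -462

-462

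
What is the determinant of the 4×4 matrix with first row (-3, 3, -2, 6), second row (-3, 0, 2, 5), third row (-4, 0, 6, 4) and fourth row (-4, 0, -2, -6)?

Expand along column 2 (it has 3 zeros):
  − (3) · M_12   where M_12 = det([-3 2 5; -4 6 4; -4 -2 -6]) = 164
det = (-1)·(3)·(164) = -492

-492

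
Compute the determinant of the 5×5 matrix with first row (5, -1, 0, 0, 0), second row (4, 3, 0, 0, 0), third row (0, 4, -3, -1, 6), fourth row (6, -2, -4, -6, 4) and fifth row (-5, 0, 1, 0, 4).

1672

The matrix is block lower-triangular with a 2×2 block and a 3×3 block on the diagonal, so its determinant equals the product of the determinants of the diagonal blocks.
det of the 2×2 block = 19
det of the 3×3 block = 88
det = (19)·(88) = 1672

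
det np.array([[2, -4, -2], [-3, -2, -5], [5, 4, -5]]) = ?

224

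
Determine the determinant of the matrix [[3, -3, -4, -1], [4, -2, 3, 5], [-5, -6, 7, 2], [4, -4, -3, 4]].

The determinant is 985.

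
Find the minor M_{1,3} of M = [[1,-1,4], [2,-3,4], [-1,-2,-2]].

Delete row 1 and column 3; the remaining 2×2 submatrix is [2 -3; -1 -2].
Its determinant is 2·(-2) − (-3)·(-1) = -7.

-7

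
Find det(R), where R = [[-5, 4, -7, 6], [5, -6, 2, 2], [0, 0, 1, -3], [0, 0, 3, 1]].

R is block upper-triangular with a 2×2 block and a 2×2 block on the diagonal, so its determinant equals the product of the determinants of the diagonal blocks.
det of the 2×2 block = 10
det of the 2×2 block = 10
det = (10)·(10) = 100

100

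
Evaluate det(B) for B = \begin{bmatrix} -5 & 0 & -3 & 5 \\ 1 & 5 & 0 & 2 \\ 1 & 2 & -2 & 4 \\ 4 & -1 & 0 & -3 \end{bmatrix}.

Expand along column 3 (it has 2 zeros):
  + (-3) · M_13   where M_13 = det([1 5 2; 1 2 4; 4 -1 -3]) = 75
  + (-2) · M_33   where M_33 = det([-5 0 5; 1 5 2; 4 -1 -3]) = -40
det = (+1)·(-3)·(75) + (+1)·(-2)·(-40) = -145

The determinant is -145.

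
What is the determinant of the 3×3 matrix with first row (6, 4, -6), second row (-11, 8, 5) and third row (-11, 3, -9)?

-1468

Expand along row 1:
  + 6 · |8 5; 3 -9| = 6·(-72 − 15) = -522
  − 4 · |-11 5; -11 -9| = −4·(99 − (-55)) = -616
  + (-6) · |-11 8; -11 3| = (-6)·(-33 − (-88)) = -330
Sum: (-522) + (-616) + (-330) = -1468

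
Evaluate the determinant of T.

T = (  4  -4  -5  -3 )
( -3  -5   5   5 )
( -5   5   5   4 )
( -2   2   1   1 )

The determinant is -32.

Expand along row 1:
  + (4) · M_11   where M_11 = det([-5 5 5; 5 5 4; 2 1 1]) = -15
  − (-4) · M_12   where M_12 = det([-3 5 5; -5 5 4; -2 1 1]) = 7
  + (-5) · M_13   where M_13 = det([-3 -5 5; -5 5 4; -2 2 1]) = 24
  − (-3) · M_14   where M_14 = det([-3 -5 5; -5 5 5; -2 2 1]) = 40
det = (+1)·(4)·(-15) + (-1)·(-4)·(7) + (+1)·(-5)·(24) + (-1)·(-3)·(40) = -32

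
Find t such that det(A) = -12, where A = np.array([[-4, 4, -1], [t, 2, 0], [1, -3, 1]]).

Expanding along the column containing t, det(A) is linear in t: det(A) = (-1)·t + (-6).
Set (-1)·t + (-6) = -12  ⇒  (-1)·t = -6  ⇒  t = 6.

6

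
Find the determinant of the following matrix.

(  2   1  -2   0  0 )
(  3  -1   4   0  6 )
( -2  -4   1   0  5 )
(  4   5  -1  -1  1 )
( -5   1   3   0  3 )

-450

Expand along column 4 (it has 4 zeros):
  + (-1) · M_44   where M_44 = det([2 1 -2 0; 3 -1 4 6; -2 -4 1 5; -5 1 3 3]) = 450
det = (+1)·(-1)·(450) = -450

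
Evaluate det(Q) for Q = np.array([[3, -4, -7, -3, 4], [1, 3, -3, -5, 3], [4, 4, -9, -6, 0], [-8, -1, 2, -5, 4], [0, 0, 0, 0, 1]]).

Expand along row 5 (it has 4 zeros):
  + (1) · M_55   where M_55 = det([3 -4 -7 -3; 1 3 -3 -5; 4 4 -9 -6; -8 -1 2 -5]) = 1041
det = (+1)·(1)·(1041) = 1041

1041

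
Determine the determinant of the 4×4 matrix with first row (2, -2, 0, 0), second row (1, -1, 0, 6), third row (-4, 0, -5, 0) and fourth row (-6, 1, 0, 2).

-300

Expand along column 3 (it has 3 zeros):
  + (-5) · M_33   where M_33 = det([2 -2 0; 1 -1 6; -6 1 2]) = 60
det = (+1)·(-5)·(60) = -300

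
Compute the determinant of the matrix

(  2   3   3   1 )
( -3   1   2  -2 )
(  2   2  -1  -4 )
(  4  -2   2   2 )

Expand along row 1:
  + (2) · M_11   where M_11 = det([1 2 -2; 2 -1 -4; -2 2 2]) = 10
  − (3) · M_12   where M_12 = det([-3 2 -2; 2 -1 -4; 4 2 2]) = -74
  + (3) · M_13   where M_13 = det([-3 1 -2; 2 2 -4; 4 -2 2]) = 16
  − (1) · M_14   where M_14 = det([-3 1 2; 2 2 -1; 4 -2 2]) = -38
det = (+1)·(2)·(10) + (-1)·(3)·(-74) + (+1)·(3)·(16) + (-1)·(1)·(-38) = 328

328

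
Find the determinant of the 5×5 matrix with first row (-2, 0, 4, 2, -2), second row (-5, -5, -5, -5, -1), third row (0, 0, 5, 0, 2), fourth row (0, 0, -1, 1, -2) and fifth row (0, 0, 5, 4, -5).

The determinant is -30.

The matrix is block upper-triangular with a 2×2 block and a 3×3 block on the diagonal, so its determinant equals the product of the determinants of the diagonal blocks.
det of the 2×2 block = 10
det of the 3×3 block = -3
det = (10)·(-3) = -30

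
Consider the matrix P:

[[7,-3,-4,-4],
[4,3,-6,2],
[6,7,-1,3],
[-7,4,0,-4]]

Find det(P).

det(P) = -3172

Expand along row 4 (it has 1 zero):
  − (-7) · M_41   where M_41 = det([-3 -4 -4; 3 -6 2; 7 -1 3]) = -128
  + (4) · M_42   where M_42 = det([7 -4 -4; 4 -6 2; 6 -1 3]) = -240
  + (-4) · M_44   where M_44 = det([7 -3 -4; 4 3 -6; 6 7 -1]) = 329
det = (-1)·(-7)·(-128) + (+1)·(4)·(-240) + (+1)·(-4)·(329) = -3172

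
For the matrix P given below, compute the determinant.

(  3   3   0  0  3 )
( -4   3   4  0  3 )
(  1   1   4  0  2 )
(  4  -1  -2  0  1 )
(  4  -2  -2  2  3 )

det(P) = -300

Expand along column 4 (it has 4 zeros):
  − (2) · M_54   where M_54 = det([3 3 0 3; -4 3 4 3; 1 1 4 2; 4 -1 -2 1]) = 150
det = (-1)·(2)·(150) = -300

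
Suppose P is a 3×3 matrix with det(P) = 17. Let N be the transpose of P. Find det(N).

|N| = 17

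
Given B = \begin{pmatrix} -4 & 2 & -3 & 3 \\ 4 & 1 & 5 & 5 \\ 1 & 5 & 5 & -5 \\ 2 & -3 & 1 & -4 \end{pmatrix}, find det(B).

|B| = -209

Expand along row 1:
  + (-4) · M_11   where M_11 = det([1 5 5; 5 5 -5; -3 1 -4]) = 260
  − (2) · M_12   where M_12 = det([4 5 5; 1 5 -5; 2 1 -4]) = -135
  + (-3) · M_13   where M_13 = det([4 1 5; 1 5 -5; 2 -3 -4]) = -211
  − (3) · M_14   where M_14 = det([4 1 5; 1 5 5; 2 -3 1]) = 24
det = (+1)·(-4)·(260) + (-1)·(2)·(-135) + (+1)·(-3)·(-211) + (-1)·(3)·(24) = -209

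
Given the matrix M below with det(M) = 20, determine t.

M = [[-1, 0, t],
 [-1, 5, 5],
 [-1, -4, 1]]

Expanding along the row containing t, det(M) is linear in t: det(M) = (9)·t + (-25).
Set (9)·t + (-25) = 20  ⇒  (9)·t = 45  ⇒  t = 5.

5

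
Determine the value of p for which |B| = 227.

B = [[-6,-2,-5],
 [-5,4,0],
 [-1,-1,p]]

p = -8

Expanding along the row containing p, det(B) is linear in p: det(B) = (-34)·p + (-45).
Set (-34)·p + (-45) = 227  ⇒  (-34)·p = 272  ⇒  p = -8.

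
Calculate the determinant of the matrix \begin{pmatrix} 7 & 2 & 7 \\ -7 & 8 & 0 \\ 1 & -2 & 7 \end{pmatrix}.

532

Expand along row 2:
  − (-7) · |2 7; -2 7| = −(-7)·(14 − (-14)) = 196
  + 8 · |7 7; 1 7| = 8·(49 − 7) = 336
Sum: (196) + (336) = 532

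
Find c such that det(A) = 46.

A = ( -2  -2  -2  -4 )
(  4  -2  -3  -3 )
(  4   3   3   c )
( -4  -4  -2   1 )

c = 5

Expanding along the column containing c, det(A) is linear in c: det(A) = (-24)·c + (166).
Set (-24)·c + (166) = 46  ⇒  (-24)·c = -120  ⇒  c = 5.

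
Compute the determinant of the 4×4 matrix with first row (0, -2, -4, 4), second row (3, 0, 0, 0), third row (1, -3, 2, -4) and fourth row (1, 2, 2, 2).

The determinant is 168.

Expand along row 2 (it has 3 zeros):
  − (3) · M_21   where M_21 = det([-2 -4 4; -3 2 -4; 2 2 2]) = -56
det = (-1)·(3)·(-56) = 168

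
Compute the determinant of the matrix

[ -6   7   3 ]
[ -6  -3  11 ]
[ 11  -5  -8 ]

226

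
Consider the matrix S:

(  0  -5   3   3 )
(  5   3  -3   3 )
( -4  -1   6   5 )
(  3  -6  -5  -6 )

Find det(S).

|S| = 238

Expand along row 1 (it has 1 zero):
  − (-5) · M_12   where M_12 = det([5 -3 3; -4 6 5; 3 -5 -6]) = -22
  + (3) · M_13   where M_13 = det([5 3 3; -4 -1 5; 3 -6 -6]) = 234
  − (3) · M_14   where M_14 = det([5 3 -3; -4 -1 6; 3 -6 -5]) = 118
det = (-1)·(-5)·(-22) + (+1)·(3)·(234) + (-1)·(3)·(118) = 238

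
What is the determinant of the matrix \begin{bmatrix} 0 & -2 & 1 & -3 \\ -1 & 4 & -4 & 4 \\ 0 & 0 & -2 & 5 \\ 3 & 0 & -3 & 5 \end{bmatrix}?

-94

Expand along row 3 (it has 2 zeros):
  + (-2) · M_33   where M_33 = det([0 -2 -3; -1 4 4; 3 0 5]) = 2
  − (5) · M_34   where M_34 = det([0 -2 1; -1 4 -4; 3 0 -3]) = 18
det = (+1)·(-2)·(2) + (-1)·(5)·(18) = -94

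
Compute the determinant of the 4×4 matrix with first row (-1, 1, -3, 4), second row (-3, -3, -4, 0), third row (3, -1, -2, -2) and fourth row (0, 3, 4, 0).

Expand along row 4 (it has 2 zeros):
  + (3) · M_42   where M_42 = det([-1 -3 4; -3 -4 0; 3 -2 -2]) = 82
  − (4) · M_43   where M_43 = det([-1 1 4; -3 -3 0; 3 -1 -2]) = 36
det = (+1)·(3)·(82) + (-1)·(4)·(36) = 102

102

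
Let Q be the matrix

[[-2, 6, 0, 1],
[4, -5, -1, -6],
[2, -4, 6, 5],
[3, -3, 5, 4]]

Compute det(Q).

Expand along row 1 (it has 1 zero):
  + (-2) · M_11   where M_11 = det([-5 -1 -6; -4 6 5; -3 5 4]) = 16
  − (6) · M_12   where M_12 = det([4 -1 -6; 2 6 5; 3 5 4]) = 37
  − (1) · M_14   where M_14 = det([4 -5 -1; 2 -4 6; 3 -3 5]) = -54
det = (+1)·(-2)·(16) + (-1)·(6)·(37) + (-1)·(1)·(-54) = -200

-200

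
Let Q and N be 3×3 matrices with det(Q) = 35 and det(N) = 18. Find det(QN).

630

det(QN) = det(Q)·det(N) = (35)·(18) = 630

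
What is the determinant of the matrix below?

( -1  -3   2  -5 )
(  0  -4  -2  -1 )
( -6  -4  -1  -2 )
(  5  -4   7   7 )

-1537

Expand along row 2 (it has 1 zero):
  + (-4) · M_22   where M_22 = det([-1 2 -5; -6 -1 -2; 5 7 7]) = 242
  − (-2) · M_23   where M_23 = det([-1 -3 -5; -6 -4 -2; 5 -4 7]) = -280
  + (-1) · M_24   where M_24 = det([-1 -3 2; -6 -4 -1; 5 -4 7]) = 9
det = (+1)·(-4)·(242) + (-1)·(-2)·(-280) + (+1)·(-1)·(9) = -1537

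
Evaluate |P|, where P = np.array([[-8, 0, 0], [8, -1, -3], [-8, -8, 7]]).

Expand along row 1:
  + (-8) · |-1 -3; -8 7| = (-8)·(-7 − 24) = 248

The determinant is 248.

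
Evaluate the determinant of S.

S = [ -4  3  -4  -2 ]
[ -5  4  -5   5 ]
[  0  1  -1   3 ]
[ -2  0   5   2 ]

Expand along row 3 (it has 1 zero):
  − (1) · M_32   where M_32 = det([-4 -4 -2; -5 -5 5; -2 5 2]) = 210
  + (-1) · M_33   where M_33 = det([-4 3 -2; -5 4 5; -2 0 2]) = -48
  − (3) · M_34   where M_34 = det([-4 3 -4; -5 4 -5; -2 0 5]) = -7
det = (-1)·(1)·(210) + (+1)·(-1)·(-48) + (-1)·(3)·(-7) = -141

The determinant is -141.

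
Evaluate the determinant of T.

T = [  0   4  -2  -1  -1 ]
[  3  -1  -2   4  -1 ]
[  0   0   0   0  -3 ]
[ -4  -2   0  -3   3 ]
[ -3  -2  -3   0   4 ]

|T| = -156

Expand along row 3 (it has 4 zeros):
  + (-3) · M_35   where M_35 = det([0 4 -2 -1; 3 -1 -2 4; -4 -2 0 -3; -3 -2 -3 0]) = 52
det = (+1)·(-3)·(52) = -156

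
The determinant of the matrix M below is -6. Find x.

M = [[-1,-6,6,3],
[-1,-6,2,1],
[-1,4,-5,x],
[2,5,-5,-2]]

-3

Expanding along the row containing x, det(M) is linear in x: det(M) = (-28)·x + (-90).
Set (-28)·x + (-90) = -6  ⇒  (-28)·x = 84  ⇒  x = -3.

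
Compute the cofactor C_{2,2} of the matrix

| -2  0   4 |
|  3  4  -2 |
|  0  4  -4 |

The cofactor is 8.

Delete row 2 and column 2; the remaining 2×2 submatrix is [-2 4; 0 -4].
Its determinant is (-2)·(-4) − 4·0 = 8.
The cofactor carries sign (−1)^(2+2) = +1, so C_{2,2} = +(8) = 8.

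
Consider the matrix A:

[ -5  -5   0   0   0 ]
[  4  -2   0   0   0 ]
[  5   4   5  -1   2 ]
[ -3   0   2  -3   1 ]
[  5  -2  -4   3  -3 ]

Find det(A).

A is block lower-triangular with a 2×2 block and a 3×3 block on the diagonal, so its determinant equals the product of the determinants of the diagonal blocks.
det of the 2×2 block = 30
det of the 3×3 block = 16
det = (30)·(16) = 480

480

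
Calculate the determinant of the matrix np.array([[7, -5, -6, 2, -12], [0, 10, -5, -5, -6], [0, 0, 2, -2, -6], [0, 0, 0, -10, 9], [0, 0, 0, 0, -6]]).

8400

The matrix is upper triangular, so the determinant is the product of the diagonal entries:
det = (7) · (10) · (2) · (-10) · (-6) = 8400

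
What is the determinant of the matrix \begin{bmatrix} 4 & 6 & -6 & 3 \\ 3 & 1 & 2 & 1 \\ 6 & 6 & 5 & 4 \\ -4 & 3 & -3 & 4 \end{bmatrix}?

-385

Expand along row 1:
  + (4) · M_11   where M_11 = det([1 2 1; 6 5 4; 3 -3 4]) = -25
  − (6) · M_12   where M_12 = det([3 2 1; 6 5 4; -4 -3 4]) = 18
  + (-6) · M_13   where M_13 = det([3 1 1; 6 6 4; -4 3 4]) = 38
  − (3) · M_14   where M_14 = det([3 1 2; 6 6 5; -4 3 -3]) = -17
det = (+1)·(4)·(-25) + (-1)·(6)·(18) + (+1)·(-6)·(38) + (-1)·(3)·(-17) = -385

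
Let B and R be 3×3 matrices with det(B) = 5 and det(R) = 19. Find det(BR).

det(BR) = det(B)·det(R) = (5)·(19) = 95

|BR| = 95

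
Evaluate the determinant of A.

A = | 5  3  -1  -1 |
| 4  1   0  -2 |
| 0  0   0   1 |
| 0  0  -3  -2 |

det(A) = -21

A is block upper-triangular with a 2×2 block and a 2×2 block on the diagonal, so its determinant equals the product of the determinants of the diagonal blocks.
det of the 2×2 block = -7
det of the 2×2 block = 3
det = (-7)·(3) = -21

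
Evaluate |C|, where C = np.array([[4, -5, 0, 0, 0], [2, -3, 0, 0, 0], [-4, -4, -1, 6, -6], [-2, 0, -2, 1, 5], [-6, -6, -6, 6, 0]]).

228

C is block lower-triangular with a 2×2 block and a 3×3 block on the diagonal, so its determinant equals the product of the determinants of the diagonal blocks.
det of the 2×2 block = -2
det of the 3×3 block = -114
det = (-2)·(-114) = 228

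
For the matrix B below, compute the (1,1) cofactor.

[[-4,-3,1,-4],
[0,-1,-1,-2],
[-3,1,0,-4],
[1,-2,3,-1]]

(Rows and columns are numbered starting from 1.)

-27

Delete row 1 and column 1; the remaining 3×3 submatrix is [-1 -1 -2; 1 0 -4; -2 3 -1].
Its determinant is -27.
The cofactor carries sign (−1)^(1+1) = +1, so C_{1,1} = +(-27) = -27.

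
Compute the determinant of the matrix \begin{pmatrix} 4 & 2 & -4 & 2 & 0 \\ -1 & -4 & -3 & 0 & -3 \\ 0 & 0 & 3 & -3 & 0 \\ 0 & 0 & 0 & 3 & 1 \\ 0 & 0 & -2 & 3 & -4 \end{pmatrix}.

The matrix is block upper-triangular with a 2×2 block and a 3×3 block on the diagonal, so its determinant equals the product of the determinants of the diagonal blocks.
det of the 2×2 block = -14
det of the 3×3 block = -39
det = (-14)·(-39) = 546

546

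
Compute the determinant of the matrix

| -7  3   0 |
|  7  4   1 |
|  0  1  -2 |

The determinant is 105.

Expand along row 1:
  + (-7) · |4 1; 1 -2| = (-7)·(-8 − 1) = 63
  − 3 · |7 1; 0 -2| = −3·(-14 − 0) = 42
Sum: (63) + (42) = 105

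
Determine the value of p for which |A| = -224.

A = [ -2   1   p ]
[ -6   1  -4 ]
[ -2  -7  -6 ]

Expanding along the column containing p, det(A) is linear in p: det(A) = (44)·p + (40).
Set (44)·p + (40) = -224  ⇒  (44)·p = -264  ⇒  p = -6.

p = -6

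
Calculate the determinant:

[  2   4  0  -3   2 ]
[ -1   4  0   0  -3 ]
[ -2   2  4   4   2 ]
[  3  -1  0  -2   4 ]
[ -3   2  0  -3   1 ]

The determinant is -112.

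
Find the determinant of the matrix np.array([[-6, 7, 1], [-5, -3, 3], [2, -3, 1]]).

The determinant is 62.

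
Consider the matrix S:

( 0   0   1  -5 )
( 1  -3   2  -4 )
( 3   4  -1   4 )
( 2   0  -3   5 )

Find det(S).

The determinant is -172.

Expand along row 1 (it has 2 zeros):
  + (1) · M_13   where M_13 = det([1 -3 -4; 3 4 4; 2 0 5]) = 73
  − (-5) · M_14   where M_14 = det([1 -3 2; 3 4 -1; 2 0 -3]) = -49
det = (+1)·(1)·(73) + (-1)·(-5)·(-49) = -172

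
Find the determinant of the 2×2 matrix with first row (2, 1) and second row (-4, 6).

det = 2·6 − 1·(-4) = 12 − (-4) = 16

16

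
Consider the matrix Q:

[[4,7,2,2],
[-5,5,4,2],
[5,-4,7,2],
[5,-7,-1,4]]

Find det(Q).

3056

Expand along row 1:
  + (4) · M_11   where M_11 = det([5 4 2; -4 7 2; -7 -1 4]) = 264
  − (7) · M_12   where M_12 = det([-5 4 2; 5 7 2; 5 -1 4]) = -270
  + (2) · M_13   where M_13 = det([-5 5 2; 5 -4 2; 5 -7 4]) = -70
  − (2) · M_14   where M_14 = det([-5 5 4; 5 -4 7; 5 -7 -1]) = -125
det = (+1)·(4)·(264) + (-1)·(7)·(-270) + (+1)·(2)·(-70) + (-1)·(2)·(-125) = 3056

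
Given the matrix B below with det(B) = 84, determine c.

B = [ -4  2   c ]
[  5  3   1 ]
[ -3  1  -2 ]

c = 3

Expanding along the column containing c, det(B) is linear in c: det(B) = (14)·c + (42).
Set (14)·c + (42) = 84  ⇒  (14)·c = 42  ⇒  c = 3.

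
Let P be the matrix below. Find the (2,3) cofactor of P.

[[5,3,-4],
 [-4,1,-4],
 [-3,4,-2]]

The cofactor is -29.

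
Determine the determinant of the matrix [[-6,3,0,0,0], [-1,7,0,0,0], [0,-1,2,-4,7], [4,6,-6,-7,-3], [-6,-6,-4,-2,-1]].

The determinant is 5226.

The matrix is block lower-triangular with a 2×2 block and a 3×3 block on the diagonal, so its determinant equals the product of the determinants of the diagonal blocks.
det of the 2×2 block = -39
det of the 3×3 block = -134
det = (-39)·(-134) = 5226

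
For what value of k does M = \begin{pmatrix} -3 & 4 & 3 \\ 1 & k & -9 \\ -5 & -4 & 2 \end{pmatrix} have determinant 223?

-5

Expanding along the column containing k, det(M) is linear in k: det(M) = (9)·k + (268).
Set (9)·k + (268) = 223  ⇒  (9)·k = -45  ⇒  k = -5.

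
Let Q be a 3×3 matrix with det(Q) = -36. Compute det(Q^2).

det(Q^2) = (det Q)^2 = (-36)^2 = 1296

The determinant is 1296.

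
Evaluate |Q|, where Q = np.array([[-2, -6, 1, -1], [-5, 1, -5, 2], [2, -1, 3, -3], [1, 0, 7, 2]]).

Expand along row 4 (it has 1 zero):
  − (1) · M_41   where M_41 = det([-6 1 -1; 1 -5 2; -1 3 -3]) = -51
  − (7) · M_43   where M_43 = det([-2 -6 -1; -5 1 2; 2 -1 -3]) = 65
  + (2) · M_44   where M_44 = det([-2 -6 1; -5 1 -5; 2 -1 3]) = -23
det = (-1)·(1)·(-51) + (-1)·(7)·(65) + (+1)·(2)·(-23) = -450

The determinant is -450.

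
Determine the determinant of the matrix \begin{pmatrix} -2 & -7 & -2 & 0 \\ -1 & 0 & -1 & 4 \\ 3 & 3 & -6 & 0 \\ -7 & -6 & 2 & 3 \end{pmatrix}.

Expand along column 4 (it has 2 zeros):
  + (4) · M_24   where M_24 = det([-2 -7 -2; 3 3 -6; -7 -6 2]) = -198
  + (3) · M_44   where M_44 = det([-2 -7 -2; -1 0 -1; 3 3 -6]) = 63
det = (+1)·(4)·(-198) + (+1)·(3)·(63) = -603

-603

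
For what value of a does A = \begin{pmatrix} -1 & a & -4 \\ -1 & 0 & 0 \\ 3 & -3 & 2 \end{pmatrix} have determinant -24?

a = -6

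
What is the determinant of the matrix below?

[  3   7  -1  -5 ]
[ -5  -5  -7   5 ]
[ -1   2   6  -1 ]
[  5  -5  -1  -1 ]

Expand along row 1:
  + (3) · M_11   where M_11 = det([-5 -7 5; 2 6 -1; -5 -1 -1]) = 126
  − (7) · M_12   where M_12 = det([-5 -7 5; -1 6 -1; 5 -1 -1]) = -68
  + (-1) · M_13   where M_13 = det([-5 -5 5; -1 2 -1; 5 -5 -1]) = 40
  − (-5) · M_14   where M_14 = det([-5 -5 -7; -1 2 6; 5 -5 -1]) = -250
det = (+1)·(3)·(126) + (-1)·(7)·(-68) + (+1)·(-1)·(40) + (-1)·(-5)·(-250) = -436

-436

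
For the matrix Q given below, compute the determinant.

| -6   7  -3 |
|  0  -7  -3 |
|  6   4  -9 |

-702

Expand along row 2:
  + (-7) · |-6 -3; 6 -9| = (-7)·(54 − (-18)) = -504
  − (-3) · |-6 7; 6 4| = −(-3)·(-24 − 42) = -198
Sum: (-504) + (-198) = -702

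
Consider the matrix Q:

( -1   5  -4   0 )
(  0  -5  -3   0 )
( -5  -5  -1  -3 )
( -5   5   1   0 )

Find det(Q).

495

Expand along column 4 (it has 3 zeros):
  − (-3) · M_34   where M_34 = det([-1 5 -4; 0 -5 -3; -5 5 1]) = 165
det = (-1)·(-3)·(165) = 495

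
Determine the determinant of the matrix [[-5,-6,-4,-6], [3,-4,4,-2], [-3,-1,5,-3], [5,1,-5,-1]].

-1504

Expand along row 1:
  + (-5) · M_11   where M_11 = det([-4 4 -2; -1 5 -3; 1 -5 -1]) = 64
  − (-6) · M_12   where M_12 = det([3 4 -2; -3 5 -3; 5 -5 -1]) = -112
  + (-4) · M_13   where M_13 = det([3 -4 -2; -3 -1 -3; 5 1 -1]) = 80
  − (-6) · M_14   where M_14 = det([3 -4 4; -3 -1 5; 5 1 -5]) = -32
det = (+1)·(-5)·(64) + (-1)·(-6)·(-112) + (+1)·(-4)·(80) + (-1)·(-6)·(-32) = -1504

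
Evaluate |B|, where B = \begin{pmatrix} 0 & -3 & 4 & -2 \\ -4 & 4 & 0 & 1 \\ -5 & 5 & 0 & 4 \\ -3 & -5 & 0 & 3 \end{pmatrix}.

The determinant is -352.

Expand along column 3 (it has 3 zeros):
  + (4) · M_13   where M_13 = det([-4 4 1; -5 5 4; -3 -5 3]) = -88
det = (+1)·(4)·(-88) = -352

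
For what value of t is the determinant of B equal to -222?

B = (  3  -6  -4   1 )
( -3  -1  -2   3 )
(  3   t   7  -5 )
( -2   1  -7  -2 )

7

Expanding along the column containing t, det(B) is linear in t: det(B) = (-140)·t + (758).
Set (-140)·t + (758) = -222  ⇒  (-140)·t = -980  ⇒  t = 7.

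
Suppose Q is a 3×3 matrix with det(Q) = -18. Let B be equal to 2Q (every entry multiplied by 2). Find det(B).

For a 3×3 matrix, det(2Q) = 2^3·det(Q) = 8·det(Q).
det(B) = (8)·(-18) = -144

det(B) = -144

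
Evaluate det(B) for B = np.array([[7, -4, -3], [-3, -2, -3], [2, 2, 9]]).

-162

Expand along row 1:
  + 7 · |-2 -3; 2 9| = 7·(-18 − (-6)) = -84
  − (-4) · |-3 -3; 2 9| = −(-4)·(-27 − (-6)) = -84
  + (-3) · |-3 -2; 2 2| = (-3)·(-6 − (-4)) = 6
Sum: (-84) + (-84) + (6) = -162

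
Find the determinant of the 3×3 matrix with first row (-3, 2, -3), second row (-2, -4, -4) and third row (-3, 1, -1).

38

Expand along row 1:
  + (-3) · |-4 -4; 1 -1| = (-3)·(4 − (-4)) = -24
  − 2 · |-2 -4; -3 -1| = −2·(2 − 12) = 20
  + (-3) · |-2 -4; -3 1| = (-3)·(-2 − 12) = 42
Sum: (-24) + (20) + (42) = 38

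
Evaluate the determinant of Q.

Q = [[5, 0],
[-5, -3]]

det(Q) = 5·(-3) − 0·(-5) = -15 − 0 = -15

|Q| = -15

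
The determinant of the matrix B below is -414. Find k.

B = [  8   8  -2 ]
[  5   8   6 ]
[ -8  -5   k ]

k = -8

Expanding along the row containing k, det(B) is linear in k: det(B) = (24)·k + (-222).
Set (24)·k + (-222) = -414  ⇒  (24)·k = -192  ⇒  k = -8.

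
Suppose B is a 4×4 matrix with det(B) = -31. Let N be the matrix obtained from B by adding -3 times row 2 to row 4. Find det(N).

det(N) = -31

Adding a multiple of one row to another leaves the determinant unchanged.
det(N) = (1)·(-31) = -31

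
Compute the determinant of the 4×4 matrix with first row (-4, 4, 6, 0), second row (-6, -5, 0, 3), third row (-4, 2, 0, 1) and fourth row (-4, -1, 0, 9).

Expand along column 3 (it has 3 zeros):
  + (6) · M_13   where M_13 = det([-6 -5 3; -4 2 1; -4 -1 9]) = -238
det = (+1)·(6)·(-238) = -1428

-1428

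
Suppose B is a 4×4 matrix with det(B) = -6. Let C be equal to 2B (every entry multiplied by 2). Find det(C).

-96

For a 4×4 matrix, det(2B) = 2^4·det(B) = 16·det(B).
det(C) = (16)·(-6) = -96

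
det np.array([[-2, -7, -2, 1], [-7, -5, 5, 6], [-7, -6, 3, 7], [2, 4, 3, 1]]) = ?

Expand along row 1:
  + (-2) · M_11   where M_11 = det([-5 5 6; -6 3 7; 4 3 1]) = 80
  − (-7) · M_12   where M_12 = det([-7 5 6; -7 3 7; 2 3 1]) = 69
  + (-2) · M_13   where M_13 = det([-7 -5 6; -7 -6 7; 2 4 1]) = 37
  − (1) · M_14   where M_14 = det([-7 -5 5; -7 -6 3; 2 4 3]) = -5
det = (+1)·(-2)·(80) + (-1)·(-7)·(69) + (+1)·(-2)·(37) + (-1)·(1)·(-5) = 254

The determinant is 254.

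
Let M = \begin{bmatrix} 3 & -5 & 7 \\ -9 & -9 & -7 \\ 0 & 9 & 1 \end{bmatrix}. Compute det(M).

Expand along row 3:
  − 9 · |3 7; -9 -7| = −9·(-21 − (-63)) = -378
  + 1 · |3 -5; -9 -9| = 1·(-27 − 45) = -72
Sum: (-378) + (-72) = -450

-450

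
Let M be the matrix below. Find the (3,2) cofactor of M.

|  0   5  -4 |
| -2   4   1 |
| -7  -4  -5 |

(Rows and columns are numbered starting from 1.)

8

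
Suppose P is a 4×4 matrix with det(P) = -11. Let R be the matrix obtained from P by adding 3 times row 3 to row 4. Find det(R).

Adding a multiple of one row to another leaves the determinant unchanged.
det(R) = (1)·(-11) = -11

-11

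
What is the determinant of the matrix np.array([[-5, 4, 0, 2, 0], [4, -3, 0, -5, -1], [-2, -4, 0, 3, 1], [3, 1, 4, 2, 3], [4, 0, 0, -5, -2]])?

Expand along column 3 (it has 4 zeros):
  − (4) · M_43   where M_43 = det([-5 4 2 0; 4 -3 -5 -1; -2 -4 3 1; 4 0 -5 -2]) = -75
det = (-1)·(4)·(-75) = 300

300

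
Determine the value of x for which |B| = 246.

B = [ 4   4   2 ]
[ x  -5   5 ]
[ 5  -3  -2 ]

x = -2

Expanding along the row containing x, det(B) is linear in x: det(B) = (2)·x + (250).
Set (2)·x + (250) = 246  ⇒  (2)·x = -4  ⇒  x = -2.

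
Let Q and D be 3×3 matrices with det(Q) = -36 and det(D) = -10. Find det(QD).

The determinant is 360.

det(QD) = det(Q)·det(D) = (-36)·(-10) = 360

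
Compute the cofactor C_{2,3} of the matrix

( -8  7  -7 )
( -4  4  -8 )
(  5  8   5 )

Delete row 2 and column 3; the remaining 2×2 submatrix is [-8 7; 5 8].
Its determinant is (-8)·8 − 7·5 = -99.
The cofactor carries sign (−1)^(2+3) = −1, so C_{2,3} = −(-99) = 99.

The cofactor is 99.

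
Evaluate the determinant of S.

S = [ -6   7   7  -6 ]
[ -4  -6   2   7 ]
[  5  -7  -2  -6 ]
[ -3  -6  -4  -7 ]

det(S) = -7645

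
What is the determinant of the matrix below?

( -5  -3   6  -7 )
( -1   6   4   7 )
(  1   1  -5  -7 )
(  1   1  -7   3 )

Expand along row 1:
  + (-5) · M_11   where M_11 = det([6 4 7; 1 -5 -7; 1 -7 3]) = -438
  − (-3) · M_12   where M_12 = det([-1 4 7; 1 -5 -7; 1 -7 3]) = 10
  + (6) · M_13   where M_13 = det([-1 6 7; 1 1 -7; 1 1 3]) = -70
  − (-7) · M_14   where M_14 = det([-1 6 4; 1 1 -5; 1 1 -7]) = 14
det = (+1)·(-5)·(-438) + (-1)·(-3)·(10) + (+1)·(6)·(-70) + (-1)·(-7)·(14) = 1898

The determinant is 1898.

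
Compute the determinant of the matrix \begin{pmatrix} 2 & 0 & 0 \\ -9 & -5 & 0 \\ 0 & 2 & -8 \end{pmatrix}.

80

The matrix is lower triangular, so the determinant is the product of the diagonal entries:
det = (2) · (-5) · (-8) = 80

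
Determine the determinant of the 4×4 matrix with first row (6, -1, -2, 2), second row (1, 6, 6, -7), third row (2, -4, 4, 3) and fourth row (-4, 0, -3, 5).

Expand along row 4 (it has 1 zero):
  − (-4) · M_41   where M_41 = det([-1 -2 2; 6 6 -7; -4 4 3]) = 30
  − (-3) · M_43   where M_43 = det([6 -1 2; 1 6 -7; 2 -4 3]) = -75
  + (5) · M_44   where M_44 = det([6 -1 -2; 1 6 6; 2 -4 4]) = 312
det = (-1)·(-4)·(30) + (-1)·(-3)·(-75) + (+1)·(5)·(312) = 1455

1455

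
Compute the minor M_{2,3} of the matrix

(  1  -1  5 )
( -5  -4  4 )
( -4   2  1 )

Delete row 2 and column 3; the remaining 2×2 submatrix is [1 -1; -4 2].
Its determinant is 1·2 − (-1)·(-4) = -2.

The minor is -2.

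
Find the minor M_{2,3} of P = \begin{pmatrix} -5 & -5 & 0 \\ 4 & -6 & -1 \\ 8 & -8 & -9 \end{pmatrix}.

80

Delete row 2 and column 3; the remaining 2×2 submatrix is [-5 -5; 8 -8].
Its determinant is (-5)·(-8) − (-5)·8 = 80.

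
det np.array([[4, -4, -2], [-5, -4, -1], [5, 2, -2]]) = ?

The determinant is 80.

Expand along column 1:
  + 4 · |-4 -1; 2 -2| = 4·(8 − (-2)) = 40
  − (-5) · |-4 -2; 2 -2| = −(-5)·(8 − (-4)) = 60
  + 5 · |-4 -2; -4 -1| = 5·(4 − 8) = -20
Sum: (40) + (60) + (-20) = 80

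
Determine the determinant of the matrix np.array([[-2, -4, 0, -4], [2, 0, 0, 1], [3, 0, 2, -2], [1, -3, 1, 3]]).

Expand along row 2 (it has 2 zeros):
  − (2) · M_21   where M_21 = det([-4 0 -4; 0 2 -2; -3 1 3]) = -56
  + (1) · M_24   where M_24 = det([-2 -4 0; 3 0 2; 1 -3 1]) = -8
det = (-1)·(2)·(-56) + (+1)·(1)·(-8) = 104

104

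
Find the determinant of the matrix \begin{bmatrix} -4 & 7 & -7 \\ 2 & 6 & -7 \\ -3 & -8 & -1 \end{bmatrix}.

395

Expand along column 1:
  + (-4) · |6 -7; -8 -1| = (-4)·(-6 − 56) = 248
  − 2 · |7 -7; -8 -1| = −2·(-7 − 56) = 126
  + (-3) · |7 -7; 6 -7| = (-3)·(-49 − (-42)) = 21
Sum: (248) + (126) + (21) = 395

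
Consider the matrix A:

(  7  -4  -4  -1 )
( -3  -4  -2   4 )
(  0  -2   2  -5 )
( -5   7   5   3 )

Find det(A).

Expand along row 3 (it has 1 zero):
  − (-2) · M_32   where M_32 = det([7 -4 -1; -3 -2 4; -5 5 3]) = -113
  + (2) · M_33   where M_33 = det([7 -4 -1; -3 -4 4; -5 7 3]) = -195
  − (-5) · M_34   where M_34 = det([7 -4 -4; -3 -4 -2; -5 7 5]) = 22
det = (-1)·(-2)·(-113) + (+1)·(2)·(-195) + (-1)·(-5)·(22) = -506

det(A) = -506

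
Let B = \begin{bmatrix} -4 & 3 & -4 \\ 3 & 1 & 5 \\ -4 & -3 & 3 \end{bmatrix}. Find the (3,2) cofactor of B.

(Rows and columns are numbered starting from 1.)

Delete row 3 and column 2; the remaining 2×2 submatrix is [-4 -4; 3 5].
Its determinant is (-4)·5 − (-4)·3 = -8.
The cofactor carries sign (−1)^(3+2) = −1, so C_{3,2} = −(-8) = 8.

8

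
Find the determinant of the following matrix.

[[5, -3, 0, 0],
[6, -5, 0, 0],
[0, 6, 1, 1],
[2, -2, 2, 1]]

The matrix is block lower-triangular with a 2×2 block and a 2×2 block on the diagonal, so its determinant equals the product of the determinants of the diagonal blocks.
det of the 2×2 block = -7
det of the 2×2 block = -1
det = (-7)·(-1) = 7

The determinant is 7.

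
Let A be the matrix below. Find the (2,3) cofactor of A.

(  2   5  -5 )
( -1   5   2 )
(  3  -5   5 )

25

Delete row 2 and column 3; the remaining 2×2 submatrix is [2 5; 3 -5].
Its determinant is 2·(-5) − 5·3 = -25.
The cofactor carries sign (−1)^(2+3) = −1, so C_{2,3} = −(-25) = 25.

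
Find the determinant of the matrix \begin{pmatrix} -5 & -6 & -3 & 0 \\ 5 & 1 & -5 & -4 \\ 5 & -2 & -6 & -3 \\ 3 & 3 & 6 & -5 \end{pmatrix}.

The determinant is -868.

Expand along row 1 (it has 1 zero):
  + (-5) · M_11   where M_11 = det([1 -5 -4; -2 -6 -3; 3 6 -5]) = 119
  − (-6) · M_12   where M_12 = det([5 -5 -4; 5 -6 -3; 3 6 -5]) = -32
  + (-3) · M_13   where M_13 = det([5 1 -4; 5 -2 -3; 3 3 -5]) = 27
det = (+1)·(-5)·(119) + (-1)·(-6)·(-32) + (+1)·(-3)·(27) = -868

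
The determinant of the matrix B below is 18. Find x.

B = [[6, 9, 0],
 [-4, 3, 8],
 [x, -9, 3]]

x = -8

Expanding along the column containing x, det(B) is linear in x: det(B) = (72)·x + (594).
Set (72)·x + (594) = 18  ⇒  (72)·x = -576  ⇒  x = -8.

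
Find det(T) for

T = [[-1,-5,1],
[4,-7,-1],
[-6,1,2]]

The determinant is -15.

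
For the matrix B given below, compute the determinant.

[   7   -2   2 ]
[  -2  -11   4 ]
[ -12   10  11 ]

det(B) = -1379

Expand along column 1:
  + 7 · |-11 4; 10 11| = 7·(-121 − 40) = -1127
  − (-2) · |-2 2; 10 11| = −(-2)·(-22 − 20) = -84
  + (-12) · |-2 2; -11 4| = (-12)·(-8 − (-22)) = -168
Sum: (-1127) + (-84) + (-168) = -1379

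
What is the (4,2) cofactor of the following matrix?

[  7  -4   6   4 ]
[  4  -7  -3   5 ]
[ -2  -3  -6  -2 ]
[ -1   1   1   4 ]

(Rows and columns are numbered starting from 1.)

Delete row 4 and column 2; the remaining 3×3 submatrix is [7 6 4; 4 -3 5; -2 -6 -2].
Its determinant is 120.
The cofactor carries sign (−1)^(4+2) = +1, so C_{4,2} = +(120) = 120.

120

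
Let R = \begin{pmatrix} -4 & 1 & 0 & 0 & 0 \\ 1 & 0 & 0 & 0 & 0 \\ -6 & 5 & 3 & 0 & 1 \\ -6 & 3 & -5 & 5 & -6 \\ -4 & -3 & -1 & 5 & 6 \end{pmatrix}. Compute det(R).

R is block lower-triangular with a 2×2 block and a 3×3 block on the diagonal, so its determinant equals the product of the determinants of the diagonal blocks.
det of the 2×2 block = -1
det of the 3×3 block = 160
det = (-1)·(160) = -160

The determinant is -160.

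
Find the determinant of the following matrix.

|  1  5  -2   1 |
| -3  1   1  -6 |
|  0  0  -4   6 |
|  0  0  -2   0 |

The matrix is block upper-triangular with a 2×2 block and a 2×2 block on the diagonal, so its determinant equals the product of the determinants of the diagonal blocks.
det of the 2×2 block = 16
det of the 2×2 block = 12
det = (16)·(12) = 192

The determinant is 192.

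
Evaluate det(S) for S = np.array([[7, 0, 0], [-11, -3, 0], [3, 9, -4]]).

S is lower triangular, so det(S) is the product of the diagonal entries:
det = (7) · (-3) · (-4) = 84

The determinant is 84.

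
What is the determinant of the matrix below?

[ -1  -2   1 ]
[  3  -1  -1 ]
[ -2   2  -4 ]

-30

Expand along row 1:
  + (-1) · |-1 -1; 2 -4| = (-1)·(4 − (-2)) = -6
  − (-2) · |3 -1; -2 -4| = −(-2)·(-12 − 2) = -28
  + 1 · |3 -1; -2 2| = 1·(6 − 2) = 4
Sum: (-6) + (-28) + (4) = -30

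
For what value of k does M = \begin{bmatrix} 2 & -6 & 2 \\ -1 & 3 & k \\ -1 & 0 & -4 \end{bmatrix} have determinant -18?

Expanding along the row containing k, det(M) is linear in k: det(M) = (6)·k + (6).
Set (6)·k + (6) = -18  ⇒  (6)·k = -24  ⇒  k = -4.

k = -4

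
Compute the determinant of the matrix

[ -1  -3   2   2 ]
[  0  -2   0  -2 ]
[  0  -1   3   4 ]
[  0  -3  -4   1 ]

64

Expand along column 1 (it has 3 zeros):
  + (-1) · M_11   where M_11 = det([-2 0 -2; -1 3 4; -3 -4 1]) = -64
det = (+1)·(-1)·(-64) = 64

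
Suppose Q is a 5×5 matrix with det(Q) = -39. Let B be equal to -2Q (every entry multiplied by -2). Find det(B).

For a 5×5 matrix, det(-2Q) = (-2)^5·det(Q) = -32·det(Q).
det(B) = (-32)·(-39) = 1248

|B| = 1248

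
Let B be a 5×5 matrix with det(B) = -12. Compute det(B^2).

The determinant is 144.

det(B^2) = (det B)^2 = (-12)^2 = 144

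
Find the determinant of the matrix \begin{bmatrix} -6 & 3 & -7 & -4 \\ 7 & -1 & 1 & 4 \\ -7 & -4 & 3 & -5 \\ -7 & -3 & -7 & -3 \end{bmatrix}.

Expand along row 1:
  + (-6) · M_11   where M_11 = det([-1 1 4; -4 3 -5; -3 -7 -3]) = 195
  − (3) · M_12   where M_12 = det([7 1 4; -7 3 -5; -7 -7 -3]) = -14
  + (-7) · M_13   where M_13 = det([7 -1 4; -7 -4 -5; -7 -3 -3]) = -63
  − (-4) · M_14   where M_14 = det([7 -1 1; -7 -4 3; -7 -3 -7]) = 322
det = (+1)·(-6)·(195) + (-1)·(3)·(-14) + (+1)·(-7)·(-63) + (-1)·(-4)·(322) = 601

The determinant is 601.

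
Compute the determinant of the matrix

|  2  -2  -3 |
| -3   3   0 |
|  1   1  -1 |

18

Expand along column 3:
  + (-3) · |-3 3; 1 1| = (-3)·(-3 − 3) = 18
  + (-1) · |2 -2; -3 3| = (-1)·(6 − 6) = 0
Sum: (18) + (0) = 18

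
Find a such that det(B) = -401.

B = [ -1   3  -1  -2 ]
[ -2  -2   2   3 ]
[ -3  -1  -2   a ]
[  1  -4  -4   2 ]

-7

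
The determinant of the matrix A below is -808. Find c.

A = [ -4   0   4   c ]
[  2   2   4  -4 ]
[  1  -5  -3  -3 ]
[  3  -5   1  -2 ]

Expanding along the row containing c, det(A) is linear in c: det(A) = (20)·c + (-728).
Set (20)·c + (-728) = -808  ⇒  (20)·c = -80  ⇒  c = -4.

c = -4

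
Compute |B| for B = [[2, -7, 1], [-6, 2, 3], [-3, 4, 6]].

Expand along row 1:
  + 2 · |2 3; 4 6| = 2·(12 − 12) = 0
  − (-7) · |-6 3; -3 6| = −(-7)·(-36 − (-9)) = -189
  + 1 · |-6 2; -3 4| = 1·(-24 − (-6)) = -18
Sum: (0) + (-189) + (-18) = -207

-207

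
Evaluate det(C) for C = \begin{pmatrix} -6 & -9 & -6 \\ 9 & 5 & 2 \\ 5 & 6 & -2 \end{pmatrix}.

|C| = -294

Expand along column 1:
  + (-6) · |5 2; 6 -2| = (-6)·(-10 − 12) = 132
  − 9 · |-9 -6; 6 -2| = −9·(18 − (-36)) = -486
  + 5 · |-9 -6; 5 2| = 5·(-18 − (-30)) = 60
Sum: (132) + (-486) + (60) = -294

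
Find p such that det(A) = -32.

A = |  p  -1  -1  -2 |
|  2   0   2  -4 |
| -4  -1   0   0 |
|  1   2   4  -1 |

-1

Expanding along the row containing p, det(A) is linear in p: det(A) = (14)·p + (-18).
Set (14)·p + (-18) = -32  ⇒  (14)·p = -14  ⇒  p = -1.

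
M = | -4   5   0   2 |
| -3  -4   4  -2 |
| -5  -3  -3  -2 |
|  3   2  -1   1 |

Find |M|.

43

Expand along row 1 (it has 1 zero):
  + (-4) · M_11   where M_11 = det([-4 4 -2; -3 -3 -2; 2 -1 1]) = -2
  − (5) · M_12   where M_12 = det([-3 4 -2; -5 -3 -2; 3 -1 1]) = -17
  − (2) · M_14   where M_14 = det([-3 -4 4; -5 -3 -3; 3 2 -1]) = 25
det = (+1)·(-4)·(-2) + (-1)·(5)·(-17) + (-1)·(2)·(25) = 43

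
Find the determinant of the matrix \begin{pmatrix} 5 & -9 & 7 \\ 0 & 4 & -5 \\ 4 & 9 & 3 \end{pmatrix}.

353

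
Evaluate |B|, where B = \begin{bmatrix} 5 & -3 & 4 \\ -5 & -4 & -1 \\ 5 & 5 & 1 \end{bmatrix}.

Expand along row 1:
  + 5 · |-4 -1; 5 1| = 5·(-4 − (-5)) = 5
  − (-3) · |-5 -1; 5 1| = −(-3)·(-5 − (-5)) = 0
  + 4 · |-5 -4; 5 5| = 4·(-25 − (-20)) = -20
Sum: (5) + (0) + (-20) = -15

det(B) = -15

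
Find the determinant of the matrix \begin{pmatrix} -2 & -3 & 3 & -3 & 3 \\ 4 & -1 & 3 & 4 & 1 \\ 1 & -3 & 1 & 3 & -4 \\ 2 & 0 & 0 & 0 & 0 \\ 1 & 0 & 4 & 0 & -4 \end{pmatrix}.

The determinant is -1368.

Expand along row 4 (it has 4 zeros):
  − (2) · M_41   where M_41 = det([-3 3 -3 3; -1 3 4 1; -3 1 3 -4; 0 4 0 -4]) = 684
det = (-1)·(2)·(684) = -1368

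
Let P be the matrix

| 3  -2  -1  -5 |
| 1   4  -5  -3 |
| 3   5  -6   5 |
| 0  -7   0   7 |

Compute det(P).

det(P) = 1316

Expand along row 4 (it has 2 zeros):
  + (-7) · M_42   where M_42 = det([3 -1 -5; 1 -5 -3; 3 -6 5]) = -160
  + (7) · M_44   where M_44 = det([3 -2 -1; 1 4 -5; 3 5 -6]) = 28
det = (+1)·(-7)·(-160) + (+1)·(7)·(28) = 1316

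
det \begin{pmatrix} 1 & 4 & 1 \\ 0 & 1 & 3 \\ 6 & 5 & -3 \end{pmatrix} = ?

Expand along row 2:
  + 1 · |1 1; 6 -3| = 1·(-3 − 6) = -9
  − 3 · |1 4; 6 5| = −3·(5 − 24) = 57
Sum: (-9) + (57) = 48

The determinant is 48.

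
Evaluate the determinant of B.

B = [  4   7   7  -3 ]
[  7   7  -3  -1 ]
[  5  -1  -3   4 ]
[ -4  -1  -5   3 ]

|B| = -1644

Expand along row 1:
  + (4) · M_11   where M_11 = det([7 -3 -1; -1 -3 4; -1 -5 3]) = 78
  − (7) · M_12   where M_12 = det([7 -3 -1; 5 -3 4; -4 -5 3]) = 207
  + (7) · M_13   where M_13 = det([7 7 -1; 5 -1 4; -4 -1 3]) = -201
  − (-3) · M_14   where M_14 = det([7 7 -3; 5 -1 -3; -4 -1 -5]) = 300
det = (+1)·(4)·(78) + (-1)·(7)·(207) + (+1)·(7)·(-201) + (-1)·(-3)·(300) = -1644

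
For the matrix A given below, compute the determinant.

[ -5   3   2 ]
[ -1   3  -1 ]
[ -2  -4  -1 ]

Expand along column 1:
  + (-5) · |3 -1; -4 -1| = (-5)·(-3 − 4) = 35
  − (-1) · |3 2; -4 -1| = −(-1)·(-3 − (-8)) = 5
  + (-2) · |3 2; 3 -1| = (-2)·(-3 − 6) = 18
Sum: (35) + (5) + (18) = 58

det(A) = 58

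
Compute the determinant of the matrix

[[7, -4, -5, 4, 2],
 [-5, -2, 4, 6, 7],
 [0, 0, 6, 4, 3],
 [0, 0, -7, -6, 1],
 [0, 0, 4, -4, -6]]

-8296

The matrix is block upper-triangular with a 2×2 block and a 3×3 block on the diagonal, so its determinant equals the product of the determinants of the diagonal blocks.
det of the 2×2 block = -34
det of the 3×3 block = 244
det = (-34)·(244) = -8296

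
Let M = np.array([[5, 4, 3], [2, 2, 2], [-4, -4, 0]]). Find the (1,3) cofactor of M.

Delete row 1 and column 3; the remaining 2×2 submatrix is [2 2; -4 -4].
Its determinant is 2·(-4) − 2·(-4) = 0.
The cofactor carries sign (−1)^(1+3) = +1, so C_{1,3} = +(0) = 0.

0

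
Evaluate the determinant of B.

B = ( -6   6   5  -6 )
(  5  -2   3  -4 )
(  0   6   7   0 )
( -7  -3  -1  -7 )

Expand along row 3 (it has 2 zeros):
  − (6) · M_32   where M_32 = det([-6 5 -6; 5 3 -4; -7 -1 -7]) = 369
  + (7) · M_33   where M_33 = det([-6 6 -6; 5 -2 -4; -7 -3 -7]) = 540
det = (-1)·(6)·(369) + (+1)·(7)·(540) = 1566

1566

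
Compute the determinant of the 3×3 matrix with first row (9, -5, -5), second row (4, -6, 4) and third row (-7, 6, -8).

286

Expand along column 1:
  + 9 · |-6 4; 6 -8| = 9·(48 − 24) = 216
  − 4 · |-5 -5; 6 -8| = −4·(40 − (-30)) = -280
  + (-7) · |-5 -5; -6 4| = (-7)·(-20 − 30) = 350
Sum: (216) + (-280) + (350) = 286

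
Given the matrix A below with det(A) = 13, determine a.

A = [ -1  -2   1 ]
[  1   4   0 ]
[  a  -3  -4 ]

-2

Expanding along the column containing a, det(A) is linear in a: det(A) = (-4)·a + (5).
Set (-4)·a + (5) = 13  ⇒  (-4)·a = 8  ⇒  a = -2.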